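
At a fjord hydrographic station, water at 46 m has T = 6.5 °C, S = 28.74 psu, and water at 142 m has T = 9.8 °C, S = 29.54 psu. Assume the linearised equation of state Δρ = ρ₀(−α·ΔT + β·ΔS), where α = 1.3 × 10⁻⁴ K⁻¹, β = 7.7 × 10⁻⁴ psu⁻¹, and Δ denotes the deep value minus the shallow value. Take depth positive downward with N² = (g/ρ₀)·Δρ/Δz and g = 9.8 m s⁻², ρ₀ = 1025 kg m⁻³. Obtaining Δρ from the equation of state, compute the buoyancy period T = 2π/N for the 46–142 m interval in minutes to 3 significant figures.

24.0 min

ΔT = +3.3 K, ΔS = +0.80 psu (deep − shallow).
Δρ/ρ₀ = −αΔT + βΔS = -4.29 × 10⁻⁴ + 6.16 × 10⁻⁴ = 1.87 × 10⁻⁴, so Δρ ≈ 0.1917 kg m⁻³.
N² = (g/ρ₀)·Δρ/Δz = g·(Δρ/ρ₀)/Δz = 9.8 × 1.87 × 10⁻⁴ / 96 = 1.9090 × 10⁻⁵ s⁻².
N = √(1.9090 × 10⁻⁵) = 4.3692 × 10⁻³ rad s⁻¹ → T = 2π/N = 1.4381 × 10³ s = 23.968 min ≈ 24.0 min.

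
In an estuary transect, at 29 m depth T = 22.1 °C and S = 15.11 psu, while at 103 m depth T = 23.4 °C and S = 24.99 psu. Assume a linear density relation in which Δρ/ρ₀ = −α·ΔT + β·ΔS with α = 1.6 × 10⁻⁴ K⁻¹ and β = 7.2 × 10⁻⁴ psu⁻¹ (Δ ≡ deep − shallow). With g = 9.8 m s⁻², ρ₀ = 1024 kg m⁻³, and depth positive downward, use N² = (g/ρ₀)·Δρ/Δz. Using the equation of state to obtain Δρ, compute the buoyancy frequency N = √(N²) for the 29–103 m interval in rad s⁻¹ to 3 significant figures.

0.0302 rad s⁻¹

ΔT = +1.3 K, ΔS = +9.88 psu (deep − shallow).
Δρ/ρ₀ = −αΔT + βΔS = -2.08 × 10⁻⁴ + 7.1136 × 10⁻³ = 6.9056 × 10⁻³, so Δρ ≈ 7.071 kg m⁻³.
N² = (g/ρ₀)·Δρ/Δz = g·(Δρ/ρ₀)/Δz = 9.8 × 6.9056 × 10⁻³ / 74 = 9.1453 × 10⁻⁴ s⁻².
N = √(9.1453 × 10⁻⁴) = 0.030241 rad s⁻¹ ≈ 0.0302 rad s⁻¹.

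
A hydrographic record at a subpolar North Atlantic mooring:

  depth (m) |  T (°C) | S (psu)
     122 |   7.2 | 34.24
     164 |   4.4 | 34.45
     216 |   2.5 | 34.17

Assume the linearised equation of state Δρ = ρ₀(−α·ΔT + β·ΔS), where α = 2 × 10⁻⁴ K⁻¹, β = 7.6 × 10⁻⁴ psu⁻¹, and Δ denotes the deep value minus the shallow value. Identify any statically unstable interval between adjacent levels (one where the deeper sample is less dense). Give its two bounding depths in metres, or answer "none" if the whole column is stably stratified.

Evaluate Δρ/ρ₀ = −αΔT + βΔS across each adjacent pair:
  122–164 m: −αΔT+βΔS = −(2 × 10⁻⁴)(-2.8)+(7.6 × 10⁻⁴)(+0.21) = 7.2 × 10⁻⁴ → stable
  164–216 m: −αΔT+βΔS = −(2 × 10⁻⁴)(-1.9)+(7.6 × 10⁻⁴)(-0.28) = 1.7 × 10⁻⁴ → stable
Every interval has Δρ > 0: the column is stably stratified throughout.

none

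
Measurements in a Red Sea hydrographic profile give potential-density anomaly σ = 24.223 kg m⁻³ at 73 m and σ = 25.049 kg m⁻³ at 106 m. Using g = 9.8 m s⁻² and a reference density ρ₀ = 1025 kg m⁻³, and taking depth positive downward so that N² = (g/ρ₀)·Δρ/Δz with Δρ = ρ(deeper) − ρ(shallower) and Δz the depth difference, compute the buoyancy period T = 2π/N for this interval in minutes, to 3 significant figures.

6.77 min

Δρ = 1025.049 − 1024.223 = 0.826 kg m⁻³ over Δz = 106 − 73 = 33 m.
N² = (9.8/1025) × (0.826/33) = 2.3931 × 10⁻⁴ s⁻².
N = √(2.3931 × 10⁻⁴) = 0.015470 rad s⁻¹, so T = 2π/N = 406.15 s = 6.7692 min ≈ 6.77 min.
Since Δρ > 0 the layer is stably stratified.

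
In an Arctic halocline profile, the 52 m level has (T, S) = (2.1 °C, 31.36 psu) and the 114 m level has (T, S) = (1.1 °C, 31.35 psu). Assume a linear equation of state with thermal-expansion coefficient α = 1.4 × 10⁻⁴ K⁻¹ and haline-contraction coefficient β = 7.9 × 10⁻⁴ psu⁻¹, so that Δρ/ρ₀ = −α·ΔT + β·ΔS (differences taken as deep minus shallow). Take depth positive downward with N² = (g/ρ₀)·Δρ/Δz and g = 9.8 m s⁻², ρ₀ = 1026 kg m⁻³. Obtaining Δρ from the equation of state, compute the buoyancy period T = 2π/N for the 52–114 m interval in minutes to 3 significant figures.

ΔT = -1.0 K, ΔS = -0.01 psu (deep − shallow).
Δρ/ρ₀ = −αΔT + βΔS = 1.40 × 10⁻⁴ − 7.90 × 10⁻⁶ = 1.321 × 10⁻⁴, so Δρ ≈ 0.1355 kg m⁻³.
N² = (g/ρ₀)·Δρ/Δz = g·(Δρ/ρ₀)/Δz = 9.8 × 1.321 × 10⁻⁴ / 62 = 2.0880 × 10⁻⁵ s⁻².
N = √(2.0880 × 10⁻⁵) = 4.5695 × 10⁻³ rad s⁻¹ → T = 2π/N = 1.3750 × 10³ s = 22.917 min ≈ 22.9 min.

22.9 min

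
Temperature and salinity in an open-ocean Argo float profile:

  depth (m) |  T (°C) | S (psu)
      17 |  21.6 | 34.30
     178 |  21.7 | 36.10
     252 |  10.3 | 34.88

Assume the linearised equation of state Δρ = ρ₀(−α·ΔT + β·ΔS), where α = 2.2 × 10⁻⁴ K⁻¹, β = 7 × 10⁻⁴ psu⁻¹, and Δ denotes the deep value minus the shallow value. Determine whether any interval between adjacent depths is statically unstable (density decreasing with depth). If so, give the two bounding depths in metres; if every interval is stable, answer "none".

Evaluate Δρ/ρ₀ = −αΔT + βΔS across each adjacent pair:
  17–178 m: −αΔT+βΔS = −(2.2 × 10⁻⁴)(+0.1)+(7 × 10⁻⁴)(+1.80) = 1.2 × 10⁻³ → stable
  178–252 m: −αΔT+βΔS = −(2.2 × 10⁻⁴)(-11.4)+(7 × 10⁻⁴)(-1.22) = 1.7 × 10⁻³ → stable
Every interval has Δρ > 0: the column is stably stratified throughout.

none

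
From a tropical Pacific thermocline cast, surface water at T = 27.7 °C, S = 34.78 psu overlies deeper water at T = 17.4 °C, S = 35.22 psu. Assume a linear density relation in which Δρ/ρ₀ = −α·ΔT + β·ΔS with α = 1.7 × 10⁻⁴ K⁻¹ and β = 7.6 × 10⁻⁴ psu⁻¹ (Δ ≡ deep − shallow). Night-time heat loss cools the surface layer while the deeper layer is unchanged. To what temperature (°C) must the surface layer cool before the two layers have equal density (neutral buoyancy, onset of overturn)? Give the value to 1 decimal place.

Neutral buoyancy requires Δρ = 0, i.e. −α(T_deep − T_surf′) + β(S_deep − S_surf) = 0.
T_surf′ = T_deep − (β/α)·ΔS = 17.4 − (7.6 × 10⁻⁴/1.7 × 10⁻⁴)·(+0.44) = 15.433 °C.
Cooling required: 27.7 − (15.433) = 12.267 °C.

15.4 °C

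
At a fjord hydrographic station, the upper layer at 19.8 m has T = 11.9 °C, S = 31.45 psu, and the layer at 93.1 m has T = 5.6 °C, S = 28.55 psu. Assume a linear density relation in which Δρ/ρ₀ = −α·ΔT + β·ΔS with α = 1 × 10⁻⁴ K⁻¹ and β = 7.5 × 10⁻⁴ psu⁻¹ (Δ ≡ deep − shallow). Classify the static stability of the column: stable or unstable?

ΔT = 5.6 − 11.9 = -6.3 K and ΔS = 28.55 − 31.45 = -2.90 psu (deep − shallow).
−αΔT = 6.30 × 10⁻⁴; βΔS = -2.175 × 10⁻³; sum Δρ/ρ₀ = -1.545 × 10⁻³.
Δρ/ρ₀ < 0, so Δρ < 0: deeper water is lighter → statically unstable; the column would overturn.

unstable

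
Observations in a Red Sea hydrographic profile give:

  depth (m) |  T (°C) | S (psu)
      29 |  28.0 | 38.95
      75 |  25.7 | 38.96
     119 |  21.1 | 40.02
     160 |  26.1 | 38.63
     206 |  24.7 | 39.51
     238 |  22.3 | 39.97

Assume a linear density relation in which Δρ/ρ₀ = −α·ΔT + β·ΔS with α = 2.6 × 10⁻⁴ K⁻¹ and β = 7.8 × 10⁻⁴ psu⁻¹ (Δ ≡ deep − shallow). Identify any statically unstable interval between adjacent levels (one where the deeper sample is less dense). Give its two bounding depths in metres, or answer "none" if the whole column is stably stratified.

Evaluate Δρ/ρ₀ = −αΔT + βΔS across each adjacent pair:
  29–75 m: −αΔT+βΔS = −(2.6 × 10⁻⁴)(-2.3)+(7.8 × 10⁻⁴)(+0.01) = 6.1 × 10⁻⁴ → stable
  75–119 m: −αΔT+βΔS = −(2.6 × 10⁻⁴)(-4.6)+(7.8 × 10⁻⁴)(+1.06) = 2.0 × 10⁻³ → stable
  119–160 m: −αΔT+βΔS = −(2.6 × 10⁻⁴)(+5.0)+(7.8 × 10⁻⁴)(-1.39) = -2.4 × 10⁻³ → UNSTABLE
  160–206 m: −αΔT+βΔS = −(2.6 × 10⁻⁴)(-1.4)+(7.8 × 10⁻⁴)(+0.88) = 1.1 × 10⁻³ → stable
  206–238 m: −αΔT+βΔS = −(2.6 × 10⁻⁴)(-2.4)+(7.8 × 10⁻⁴)(+0.46) = 9.8 × 10⁻⁴ → stable
The 119–160 m interval has Δρ < 0: lighter water underlies denser water.

119–160 m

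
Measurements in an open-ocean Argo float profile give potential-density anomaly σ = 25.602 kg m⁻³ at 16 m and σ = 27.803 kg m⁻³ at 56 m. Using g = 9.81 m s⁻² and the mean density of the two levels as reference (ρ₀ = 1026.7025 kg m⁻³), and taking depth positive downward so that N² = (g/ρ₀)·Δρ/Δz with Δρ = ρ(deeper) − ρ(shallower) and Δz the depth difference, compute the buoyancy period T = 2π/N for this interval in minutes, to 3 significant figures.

4.57 min

Δρ = 1027.803 − 1025.602 = 2.201 kg m⁻³ over Δz = 56 − 16 = 40 m.
N² = (9.81/1026.7025) × (2.201/40) = 5.2576 × 10⁻⁴ s⁻².
N = √(5.2576 × 10⁻⁴) = 0.022929 rad s⁻¹, so T = 2π/N = 274.03 s = 4.5672 min ≈ 4.57 min.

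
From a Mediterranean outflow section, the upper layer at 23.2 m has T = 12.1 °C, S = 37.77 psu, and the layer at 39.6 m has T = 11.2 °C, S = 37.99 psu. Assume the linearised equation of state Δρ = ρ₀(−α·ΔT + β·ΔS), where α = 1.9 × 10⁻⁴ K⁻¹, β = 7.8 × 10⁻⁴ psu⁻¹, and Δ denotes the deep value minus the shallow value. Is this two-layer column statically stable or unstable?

stable

ΔT = 11.2 − 12.1 = -0.9 K and ΔS = 37.99 − 37.77 = +0.22 psu (deep − shallow).
−αΔT = 1.71 × 10⁻⁴; βΔS = 1.716 × 10⁻⁴; sum Δρ/ρ₀ = 3.426 × 10⁻⁴.
Δρ/ρ₀ > 0, so Δρ > 0: deeper water is denser → statically stable.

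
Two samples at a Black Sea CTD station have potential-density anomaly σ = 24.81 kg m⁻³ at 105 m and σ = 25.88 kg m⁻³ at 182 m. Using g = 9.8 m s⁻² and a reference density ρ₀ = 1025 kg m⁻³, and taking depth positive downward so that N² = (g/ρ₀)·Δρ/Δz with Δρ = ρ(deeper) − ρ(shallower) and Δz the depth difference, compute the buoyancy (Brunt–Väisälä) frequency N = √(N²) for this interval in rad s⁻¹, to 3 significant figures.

Δρ = 1025.88 − 1024.81 = 1.07 kg m⁻³ over Δz = 182 − 105 = 77 m.
N² = (9.8/1025) × (1.07/77) = 1.3286 × 10⁻⁴ s⁻².
N = √(1.3286 × 10⁻⁴) = 0.011526 rad s⁻¹ ≈ 0.0115 rad s⁻¹.

0.0115 rad s⁻¹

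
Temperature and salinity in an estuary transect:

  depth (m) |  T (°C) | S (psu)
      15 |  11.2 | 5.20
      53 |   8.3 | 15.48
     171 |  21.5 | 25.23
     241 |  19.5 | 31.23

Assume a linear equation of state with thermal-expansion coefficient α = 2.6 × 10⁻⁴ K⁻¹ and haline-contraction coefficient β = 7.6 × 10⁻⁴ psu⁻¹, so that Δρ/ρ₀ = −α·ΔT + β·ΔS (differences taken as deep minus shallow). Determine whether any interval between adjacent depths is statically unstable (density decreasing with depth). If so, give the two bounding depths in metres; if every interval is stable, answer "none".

none

Evaluate Δρ/ρ₀ = −αΔT + βΔS across each adjacent pair:
  15–53 m: −αΔT+βΔS = −(2.6 × 10⁻⁴)(-2.9)+(7.6 × 10⁻⁴)(+10.28) = 8.6 × 10⁻³ → stable
  53–171 m: −αΔT+βΔS = −(2.6 × 10⁻⁴)(+13.2)+(7.6 × 10⁻⁴)(+9.75) = 4.0 × 10⁻³ → stable
  171–241 m: −αΔT+βΔS = −(2.6 × 10⁻⁴)(-2.0)+(7.6 × 10⁻⁴)(+6.00) = 5.1 × 10⁻³ → stable
Every interval has Δρ > 0: the column is stably stratified throughout.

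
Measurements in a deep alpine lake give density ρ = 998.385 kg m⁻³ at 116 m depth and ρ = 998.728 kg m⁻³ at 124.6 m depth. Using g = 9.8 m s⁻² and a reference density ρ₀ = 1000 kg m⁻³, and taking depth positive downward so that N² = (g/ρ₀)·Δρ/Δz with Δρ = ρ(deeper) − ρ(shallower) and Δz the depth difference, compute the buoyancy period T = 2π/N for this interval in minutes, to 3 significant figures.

5.30 min

Δρ = 998.728 − 998.385 = 0.343 kg m⁻³ over Δz = 124.6 − 116 = 8.6 m.
N² = (9.8/1000) × (0.343/8.6) = 3.9086 × 10⁻⁴ s⁻².
N = √(3.9086 × 10⁻⁴) = 0.019770 rad s⁻¹, so T = 2π/N = 317.81 s = 5.2968 min ≈ 5.30 min.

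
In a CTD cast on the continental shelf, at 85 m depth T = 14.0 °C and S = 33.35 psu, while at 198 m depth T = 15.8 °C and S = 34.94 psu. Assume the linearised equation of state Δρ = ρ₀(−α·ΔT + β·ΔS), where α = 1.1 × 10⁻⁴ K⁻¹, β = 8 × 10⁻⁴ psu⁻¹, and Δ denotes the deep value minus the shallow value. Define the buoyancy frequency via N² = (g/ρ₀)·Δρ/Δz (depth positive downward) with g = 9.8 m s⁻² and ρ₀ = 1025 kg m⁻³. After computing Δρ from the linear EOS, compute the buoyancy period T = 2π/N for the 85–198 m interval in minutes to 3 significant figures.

10.9 min

ΔT = +1.8 K, ΔS = +1.59 psu (deep − shallow).
Δρ/ρ₀ = −αΔT + βΔS = -1.98 × 10⁻⁴ + 1.272 × 10⁻³ = 1.074 × 10⁻³, so Δρ ≈ 1.101 kg m⁻³.
N² = (g/ρ₀)·Δρ/Δz = g·(Δρ/ρ₀)/Δz = 9.8 × 1.074 × 10⁻³ / 113 = 9.3143 × 10⁻⁵ s⁻².
N = √(9.3143 × 10⁻⁵) = 9.6511 × 10⁻³ rad s⁻¹ → T = 2π/N = 651.03 s = 10.851 min ≈ 10.9 min.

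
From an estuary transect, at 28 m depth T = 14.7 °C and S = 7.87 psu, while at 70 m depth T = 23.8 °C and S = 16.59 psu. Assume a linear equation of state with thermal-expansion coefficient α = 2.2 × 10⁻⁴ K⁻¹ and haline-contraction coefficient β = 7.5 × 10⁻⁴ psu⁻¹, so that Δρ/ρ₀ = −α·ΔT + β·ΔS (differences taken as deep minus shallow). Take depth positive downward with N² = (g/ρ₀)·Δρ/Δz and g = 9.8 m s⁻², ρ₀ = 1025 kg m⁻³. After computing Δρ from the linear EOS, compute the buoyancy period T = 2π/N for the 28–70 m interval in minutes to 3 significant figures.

3.22 min

ΔT = +9.1 K, ΔS = +8.72 psu (deep − shallow).
Δρ/ρ₀ = −αΔT + βΔS = -2.002 × 10⁻³ + 6.54 × 10⁻³ = 4.538 × 10⁻³, so Δρ ≈ 4.651 kg m⁻³.
N² = (g/ρ₀)·Δρ/Δz = g·(Δρ/ρ₀)/Δz = 9.8 × 4.538 × 10⁻³ / 42 = 1.0589 × 10⁻³ s⁻².
N = √(1.0589 × 10⁻³) = 0.032541 rad s⁻¹ → T = 2π/N = 193.09 s = 3.2182 min ≈ 3.22 min.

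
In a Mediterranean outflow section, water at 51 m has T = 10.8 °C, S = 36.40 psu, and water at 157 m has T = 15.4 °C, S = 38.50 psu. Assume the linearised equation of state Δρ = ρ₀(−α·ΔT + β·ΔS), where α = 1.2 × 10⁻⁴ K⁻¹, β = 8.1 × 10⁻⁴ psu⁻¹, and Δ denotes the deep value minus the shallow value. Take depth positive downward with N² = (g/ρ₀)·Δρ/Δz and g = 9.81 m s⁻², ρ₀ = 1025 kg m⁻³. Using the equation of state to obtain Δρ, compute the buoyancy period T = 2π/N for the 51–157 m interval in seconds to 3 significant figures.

ΔT = +4.6 K, ΔS = +2.10 psu (deep − shallow).
Δρ/ρ₀ = −αΔT + βΔS = -5.52 × 10⁻⁴ + 1.701 × 10⁻³ = 1.149 × 10⁻³, so Δρ ≈ 1.178 kg m⁻³.
N² = (g/ρ₀)·Δρ/Δz = g·(Δρ/ρ₀)/Δz = 9.81 × 1.149 × 10⁻³ / 106 = 1.0634 × 10⁻⁴ s⁻².
N = √(1.0634 × 10⁻⁴) = 0.010312 rad s⁻¹ → T = 2π/N = 609.31 s ≈ 609 s.

609 s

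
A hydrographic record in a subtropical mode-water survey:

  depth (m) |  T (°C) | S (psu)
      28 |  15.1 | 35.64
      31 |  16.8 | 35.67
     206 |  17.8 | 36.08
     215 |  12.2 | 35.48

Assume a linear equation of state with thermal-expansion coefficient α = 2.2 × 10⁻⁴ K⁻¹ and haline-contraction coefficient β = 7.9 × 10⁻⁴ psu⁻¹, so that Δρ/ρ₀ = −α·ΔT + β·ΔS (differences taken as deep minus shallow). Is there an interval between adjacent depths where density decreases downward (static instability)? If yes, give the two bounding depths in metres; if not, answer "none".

Evaluate Δρ/ρ₀ = −αΔT + βΔS across each adjacent pair:
  28–31 m: −αΔT+βΔS = −(2.2 × 10⁻⁴)(+1.7)+(7.9 × 10⁻⁴)(+0.03) = -3.5 × 10⁻⁴ → UNSTABLE
  31–206 m: −αΔT+βΔS = −(2.2 × 10⁻⁴)(+1.0)+(7.9 × 10⁻⁴)(+0.41) = 1.0 × 10⁻⁴ → stable
  206–215 m: −αΔT+βΔS = −(2.2 × 10⁻⁴)(-5.6)+(7.9 × 10⁻⁴)(-0.60) = 7.6 × 10⁻⁴ → stable
The 28–31 m interval has Δρ < 0: lighter water underlies denser water.

28–31 m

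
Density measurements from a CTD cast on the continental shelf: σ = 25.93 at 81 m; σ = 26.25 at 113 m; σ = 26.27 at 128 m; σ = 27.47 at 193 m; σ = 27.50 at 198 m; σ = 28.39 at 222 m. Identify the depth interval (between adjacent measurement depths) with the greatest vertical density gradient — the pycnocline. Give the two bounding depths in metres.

198–222 m

Compute the density gradient over each adjacent pair:
  81–113 m: Δρ/Δz = 0.32/32 = 0.010 kg m⁻⁴
  113–128 m: Δρ/Δz = 0.02/15 = 1.3 × 10⁻³ kg m⁻⁴
  128–193 m: Δρ/Δz = 1.20/65 = 0.018 kg m⁻⁴
  193–198 m: Δρ/Δz = 0.03/5 = 6.0 × 10⁻³ kg m⁻⁴
  198–222 m: Δρ/Δz = 0.89/24 = 0.037 kg m⁻⁴
The largest gradient is in the 198–222 m interval — the pycnocline.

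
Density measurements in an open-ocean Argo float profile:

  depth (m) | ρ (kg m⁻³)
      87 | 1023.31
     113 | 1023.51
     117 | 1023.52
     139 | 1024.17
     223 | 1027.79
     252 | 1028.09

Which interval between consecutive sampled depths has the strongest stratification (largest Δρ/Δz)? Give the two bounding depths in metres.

139–223 m

Compute the density gradient over each adjacent pair:
  87–113 m: Δρ/Δz = 0.20/26 = 7.7 × 10⁻³ kg m⁻⁴
  113–117 m: Δρ/Δz = 0.01/4 = 2.5 × 10⁻³ kg m⁻⁴
  117–139 m: Δρ/Δz = 0.65/22 = 0.030 kg m⁻⁴
  139–223 m: Δρ/Δz = 3.62/84 = 0.043 kg m⁻⁴
  223–252 m: Δρ/Δz = 0.30/29 = 0.010 kg m⁻⁴
The largest gradient is in the 139–223 m interval — the pycnocline.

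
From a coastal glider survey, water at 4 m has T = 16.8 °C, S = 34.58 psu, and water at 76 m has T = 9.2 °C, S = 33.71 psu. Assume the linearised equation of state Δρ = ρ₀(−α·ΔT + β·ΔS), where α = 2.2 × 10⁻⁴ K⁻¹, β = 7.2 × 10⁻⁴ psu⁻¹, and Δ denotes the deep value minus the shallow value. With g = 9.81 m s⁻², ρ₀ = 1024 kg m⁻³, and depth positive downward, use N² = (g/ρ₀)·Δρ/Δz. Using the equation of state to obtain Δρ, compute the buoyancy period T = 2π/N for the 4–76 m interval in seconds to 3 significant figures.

ΔT = -7.6 K, ΔS = -0.87 psu (deep − shallow).
Δρ/ρ₀ = −αΔT + βΔS = 1.672 × 10⁻³ − 6.264 × 10⁻⁴ = 1.0456 × 10⁻³, so Δρ ≈ 1.071 kg m⁻³.
N² = (g/ρ₀)·Δρ/Δz = g·(Δρ/ρ₀)/Δz = 9.81 × 1.0456 × 10⁻³ / 72 = 1.4246 × 10⁻⁴ s⁻².
N = √(1.4246 × 10⁻⁴) = 0.011936 rad s⁻¹ → T = 2π/N = 526.41 s ≈ 526 s.

526 s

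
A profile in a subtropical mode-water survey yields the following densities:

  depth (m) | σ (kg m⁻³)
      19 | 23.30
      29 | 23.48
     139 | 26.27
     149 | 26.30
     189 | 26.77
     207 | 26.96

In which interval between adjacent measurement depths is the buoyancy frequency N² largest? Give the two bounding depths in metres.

Compute the density gradient over each adjacent pair:
  19–29 m: Δρ/Δz = 0.18/10 = 0.018 kg m⁻⁴
  29–139 m: Δρ/Δz = 2.79/110 = 0.025 kg m⁻⁴
  139–149 m: Δρ/Δz = 0.03/10 = 3.0 × 10⁻³ kg m⁻⁴
  149–189 m: Δρ/Δz = 0.47/40 = 0.012 kg m⁻⁴
  189–207 m: Δρ/Δz = 0.19/18 = 0.011 kg m⁻⁴
The largest gradient is in the 29–139 m interval — the pycnocline.

29–139 m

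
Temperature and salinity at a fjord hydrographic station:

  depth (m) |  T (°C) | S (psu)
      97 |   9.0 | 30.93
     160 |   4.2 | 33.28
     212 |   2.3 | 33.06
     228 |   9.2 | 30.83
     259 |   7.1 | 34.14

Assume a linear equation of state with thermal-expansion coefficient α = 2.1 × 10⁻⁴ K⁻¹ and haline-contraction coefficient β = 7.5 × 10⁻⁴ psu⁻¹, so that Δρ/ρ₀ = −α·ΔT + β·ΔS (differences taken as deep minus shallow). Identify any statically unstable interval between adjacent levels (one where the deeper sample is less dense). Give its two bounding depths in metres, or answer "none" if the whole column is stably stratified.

212–228 m

Evaluate Δρ/ρ₀ = −αΔT + βΔS across each adjacent pair:
  97–160 m: −αΔT+βΔS = −(2.1 × 10⁻⁴)(-4.8)+(7.5 × 10⁻⁴)(+2.35) = 2.8 × 10⁻³ → stable
  160–212 m: −αΔT+βΔS = −(2.1 × 10⁻⁴)(-1.9)+(7.5 × 10⁻⁴)(-0.22) = 2.3 × 10⁻⁴ → stable
  212–228 m: −αΔT+βΔS = −(2.1 × 10⁻⁴)(+6.9)+(7.5 × 10⁻⁴)(-2.23) = -3.1 × 10⁻³ → UNSTABLE
  228–259 m: −αΔT+βΔS = −(2.1 × 10⁻⁴)(-2.1)+(7.5 × 10⁻⁴)(+3.31) = 2.9 × 10⁻³ → stable
The 212–228 m interval has Δρ < 0: lighter water underlies denser water.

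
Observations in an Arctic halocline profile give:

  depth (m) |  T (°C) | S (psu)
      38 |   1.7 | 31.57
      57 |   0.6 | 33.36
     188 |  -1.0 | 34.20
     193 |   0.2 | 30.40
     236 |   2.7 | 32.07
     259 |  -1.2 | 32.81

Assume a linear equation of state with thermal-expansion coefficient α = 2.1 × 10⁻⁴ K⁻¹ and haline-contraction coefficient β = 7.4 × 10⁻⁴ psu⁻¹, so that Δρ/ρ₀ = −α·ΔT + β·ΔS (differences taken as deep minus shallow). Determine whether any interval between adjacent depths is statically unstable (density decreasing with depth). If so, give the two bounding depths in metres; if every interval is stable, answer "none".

188–193 m

Evaluate Δρ/ρ₀ = −αΔT + βΔS across each adjacent pair:
  38–57 m: −αΔT+βΔS = −(2.1 × 10⁻⁴)(-1.1)+(7.4 × 10⁻⁴)(+1.79) = 1.6 × 10⁻³ → stable
  57–188 m: −αΔT+βΔS = −(2.1 × 10⁻⁴)(-1.6)+(7.4 × 10⁻⁴)(+0.84) = 9.6 × 10⁻⁴ → stable
  188–193 m: −αΔT+βΔS = −(2.1 × 10⁻⁴)(+1.2)+(7.4 × 10⁻⁴)(-3.80) = -3.1 × 10⁻³ → UNSTABLE
  193–236 m: −αΔT+βΔS = −(2.1 × 10⁻⁴)(+2.5)+(7.4 × 10⁻⁴)(+1.67) = 7.1 × 10⁻⁴ → stable
  236–259 m: −αΔT+βΔS = −(2.1 × 10⁻⁴)(-3.9)+(7.4 × 10⁻⁴)(+0.74) = 1.4 × 10⁻³ → stable
The 188–193 m interval has Δρ < 0: lighter water underlies denser water.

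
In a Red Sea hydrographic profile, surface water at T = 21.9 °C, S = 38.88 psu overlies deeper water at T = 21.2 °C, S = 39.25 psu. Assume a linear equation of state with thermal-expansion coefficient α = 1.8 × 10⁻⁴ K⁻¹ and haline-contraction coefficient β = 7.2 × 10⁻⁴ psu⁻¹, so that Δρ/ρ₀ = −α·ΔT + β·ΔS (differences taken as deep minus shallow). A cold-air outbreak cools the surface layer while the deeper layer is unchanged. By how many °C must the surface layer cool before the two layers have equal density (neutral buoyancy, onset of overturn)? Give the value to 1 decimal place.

2.2 °C

Neutral buoyancy requires Δρ = 0, i.e. −α(T_deep − T_surf′) + β(S_deep − S_surf) = 0.
T_surf′ = T_deep − (β/α)·ΔS = 21.2 − (7.2 × 10⁻⁴/1.8 × 10⁻⁴)·(+0.37) = 19.720 °C.
Cooling required: 21.9 − (19.720) = 2.180 °C.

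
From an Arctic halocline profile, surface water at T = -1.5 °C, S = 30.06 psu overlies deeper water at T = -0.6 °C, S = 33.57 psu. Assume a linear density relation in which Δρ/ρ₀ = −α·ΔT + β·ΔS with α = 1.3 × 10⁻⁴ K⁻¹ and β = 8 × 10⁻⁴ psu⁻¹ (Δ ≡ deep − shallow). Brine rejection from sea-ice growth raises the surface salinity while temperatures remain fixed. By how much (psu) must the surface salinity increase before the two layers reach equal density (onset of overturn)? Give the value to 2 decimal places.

3.36 psu

Neutral buoyancy requires −α(T_deep − T_surf) + β(S_deep − S_surf′) = 0.
S_surf′ = S_deep − (α/β)·ΔT = 33.57 − (1.3 × 10⁻⁴/8 × 10⁻⁴)·(+0.9) = 33.4237 psu.
Increase required: 33.4237 − 30.06 = 3.3637 psu.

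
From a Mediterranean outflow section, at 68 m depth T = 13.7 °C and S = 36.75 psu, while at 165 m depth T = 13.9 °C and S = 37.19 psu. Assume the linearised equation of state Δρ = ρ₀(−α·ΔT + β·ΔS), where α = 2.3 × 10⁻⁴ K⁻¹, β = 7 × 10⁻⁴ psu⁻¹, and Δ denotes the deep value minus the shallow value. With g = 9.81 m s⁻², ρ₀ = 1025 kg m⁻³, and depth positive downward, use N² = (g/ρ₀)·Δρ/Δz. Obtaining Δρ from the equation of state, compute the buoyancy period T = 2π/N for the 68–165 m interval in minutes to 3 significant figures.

ΔT = +0.2 K, ΔS = +0.44 psu (deep − shallow).
Δρ/ρ₀ = −αΔT + βΔS = -4.60 × 10⁻⁵ + 3.08 × 10⁻⁴ = 2.62 × 10⁻⁴, so Δρ ≈ 0.2685 kg m⁻³.
N² = (g/ρ₀)·Δρ/Δz = g·(Δρ/ρ₀)/Δz = 9.81 × 2.62 × 10⁻⁴ / 97 = 2.6497 × 10⁻⁵ s⁻².
N = √(2.6497 × 10⁻⁵) = 5.1475 × 10⁻³ rad s⁻¹ → T = 2π/N = 1.2206 × 10³ s = 20.343 min ≈ 20.3 min.

20.3 min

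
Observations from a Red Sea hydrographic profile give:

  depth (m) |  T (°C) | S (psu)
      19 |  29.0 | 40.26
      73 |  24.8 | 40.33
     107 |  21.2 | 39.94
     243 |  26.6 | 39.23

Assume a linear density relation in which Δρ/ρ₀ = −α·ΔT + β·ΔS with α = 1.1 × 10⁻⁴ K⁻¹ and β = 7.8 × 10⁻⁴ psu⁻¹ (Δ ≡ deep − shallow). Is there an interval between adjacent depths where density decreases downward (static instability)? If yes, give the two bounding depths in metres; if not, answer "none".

Evaluate Δρ/ρ₀ = −αΔT + βΔS across each adjacent pair:
  19–73 m: −αΔT+βΔS = −(1.1 × 10⁻⁴)(-4.2)+(7.8 × 10⁻⁴)(+0.07) = 5.2 × 10⁻⁴ → stable
  73–107 m: −αΔT+βΔS = −(1.1 × 10⁻⁴)(-3.6)+(7.8 × 10⁻⁴)(-0.39) = 9.2 × 10⁻⁵ → stable
  107–243 m: −αΔT+βΔS = −(1.1 × 10⁻⁴)(+5.4)+(7.8 × 10⁻⁴)(-0.71) = -1.1 × 10⁻³ → UNSTABLE
The 107–243 m interval has Δρ < 0: lighter water underlies denser water.

107–243 m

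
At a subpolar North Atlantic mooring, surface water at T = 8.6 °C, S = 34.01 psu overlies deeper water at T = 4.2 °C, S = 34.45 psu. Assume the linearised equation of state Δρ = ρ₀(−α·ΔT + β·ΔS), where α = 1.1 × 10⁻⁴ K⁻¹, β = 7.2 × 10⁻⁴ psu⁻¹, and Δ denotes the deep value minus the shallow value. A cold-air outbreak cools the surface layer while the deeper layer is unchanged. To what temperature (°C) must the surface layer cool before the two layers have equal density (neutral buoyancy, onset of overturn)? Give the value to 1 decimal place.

Neutral buoyancy requires Δρ = 0, i.e. −α(T_deep − T_surf′) + β(S_deep − S_surf) = 0.
T_surf′ = T_deep − (β/α)·ΔS = 4.2 − (7.2 × 10⁻⁴/1.1 × 10⁻⁴)·(+0.44) = 1.320 °C.
Cooling required: 8.6 − (1.320) = 7.280 °C.

1.3 °C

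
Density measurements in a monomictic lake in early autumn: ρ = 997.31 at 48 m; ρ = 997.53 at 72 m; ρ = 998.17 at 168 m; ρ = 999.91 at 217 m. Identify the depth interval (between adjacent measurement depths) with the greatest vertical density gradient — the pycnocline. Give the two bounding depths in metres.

Compute the density gradient over each adjacent pair:
  48–72 m: Δρ/Δz = 0.22/24 = 9.2 × 10⁻³ kg m⁻⁴
  72–168 m: Δρ/Δz = 0.64/96 = 6.7 × 10⁻³ kg m⁻⁴
  168–217 m: Δρ/Δz = 1.74/49 = 0.036 kg m⁻⁴
The largest gradient is in the 168–217 m interval — the pycnocline.

168–217 m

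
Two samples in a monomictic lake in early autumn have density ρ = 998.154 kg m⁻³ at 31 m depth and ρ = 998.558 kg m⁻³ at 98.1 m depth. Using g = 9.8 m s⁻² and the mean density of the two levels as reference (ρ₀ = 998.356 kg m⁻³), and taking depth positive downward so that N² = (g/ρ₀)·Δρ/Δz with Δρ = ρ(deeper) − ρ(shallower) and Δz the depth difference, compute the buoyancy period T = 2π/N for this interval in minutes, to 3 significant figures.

13.6 min

Δρ = 998.558 − 998.154 = 0.404 kg m⁻³ over Δz = 98.1 − 31 = 67.1 m.
N² = (9.8/998.356) × (0.404/67.1) = 5.9102 × 10⁻⁵ s⁻².
N = √(5.9102 × 10⁻⁵) = 7.6878 × 10⁻³ rad s⁻¹, so T = 2π/N = 817.29 s = 13.621 min ≈ 13.6 min.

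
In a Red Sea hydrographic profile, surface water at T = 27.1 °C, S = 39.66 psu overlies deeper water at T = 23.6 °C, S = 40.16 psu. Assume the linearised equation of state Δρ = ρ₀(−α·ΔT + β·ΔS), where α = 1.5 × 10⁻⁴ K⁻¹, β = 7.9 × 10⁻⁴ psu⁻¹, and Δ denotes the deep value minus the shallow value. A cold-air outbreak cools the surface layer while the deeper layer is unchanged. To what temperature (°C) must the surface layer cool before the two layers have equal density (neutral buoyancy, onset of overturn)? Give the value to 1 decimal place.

21.0 °C

Neutral buoyancy requires Δρ = 0, i.e. −α(T_deep − T_surf′) + β(S_deep − S_surf) = 0.
T_surf′ = T_deep − (β/α)·ΔS = 23.6 − (7.9 × 10⁻⁴/1.5 × 10⁻⁴)·(+0.50) = 20.967 °C.
Cooling required: 27.1 − (20.967) = 6.133 °C.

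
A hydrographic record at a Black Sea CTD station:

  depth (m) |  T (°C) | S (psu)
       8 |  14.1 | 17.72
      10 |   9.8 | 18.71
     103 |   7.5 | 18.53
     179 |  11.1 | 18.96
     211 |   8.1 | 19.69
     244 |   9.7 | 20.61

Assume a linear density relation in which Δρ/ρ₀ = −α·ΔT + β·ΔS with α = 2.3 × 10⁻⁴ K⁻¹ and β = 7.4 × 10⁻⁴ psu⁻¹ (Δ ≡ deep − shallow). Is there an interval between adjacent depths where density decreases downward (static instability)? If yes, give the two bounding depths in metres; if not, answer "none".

103–179 m

Evaluate Δρ/ρ₀ = −αΔT + βΔS across each adjacent pair:
  8–10 m: −αΔT+βΔS = −(2.3 × 10⁻⁴)(-4.3)+(7.4 × 10⁻⁴)(+0.99) = 1.7 × 10⁻³ → stable
  10–103 m: −αΔT+βΔS = −(2.3 × 10⁻⁴)(-2.3)+(7.4 × 10⁻⁴)(-0.18) = 4.0 × 10⁻⁴ → stable
  103–179 m: −αΔT+βΔS = −(2.3 × 10⁻⁴)(+3.6)+(7.4 × 10⁻⁴)(+0.43) = -5.1 × 10⁻⁴ → UNSTABLE
  179–211 m: −αΔT+βΔS = −(2.3 × 10⁻⁴)(-3.0)+(7.4 × 10⁻⁴)(+0.73) = 1.2 × 10⁻³ → stable
  211–244 m: −αΔT+βΔS = −(2.3 × 10⁻⁴)(+1.6)+(7.4 × 10⁻⁴)(+0.92) = 3.1 × 10⁻⁴ → stable
The 103–179 m interval has Δρ < 0: lighter water underlies denser water.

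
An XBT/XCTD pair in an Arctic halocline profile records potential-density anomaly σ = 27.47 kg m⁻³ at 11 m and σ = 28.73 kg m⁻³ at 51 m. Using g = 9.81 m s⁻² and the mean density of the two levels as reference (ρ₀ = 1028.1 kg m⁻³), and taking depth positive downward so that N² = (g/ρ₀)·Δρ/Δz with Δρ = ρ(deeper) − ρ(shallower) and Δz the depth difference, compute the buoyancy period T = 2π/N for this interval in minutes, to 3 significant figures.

6.04 min

Δρ = 1028.73 − 1027.47 = 1.26 kg m⁻³ over Δz = 51 − 11 = 40 m.
N² = (9.81/1028.1) × (1.26/40) = 3.0057 × 10⁻⁴ s⁻².
N = √(3.0057 × 10⁻⁴) = 0.017337 rad s⁻¹, so T = 2π/N = 362.41 s = 6.0402 min ≈ 6.04 min.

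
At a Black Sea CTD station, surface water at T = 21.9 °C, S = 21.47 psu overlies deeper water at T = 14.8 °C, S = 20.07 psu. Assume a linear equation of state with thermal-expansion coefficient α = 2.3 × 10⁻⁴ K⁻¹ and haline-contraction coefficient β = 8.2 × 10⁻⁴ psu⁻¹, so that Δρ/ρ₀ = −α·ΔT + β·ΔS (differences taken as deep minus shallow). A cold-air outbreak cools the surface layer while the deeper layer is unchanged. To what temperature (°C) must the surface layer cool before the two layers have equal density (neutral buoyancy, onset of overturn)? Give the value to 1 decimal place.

19.8 °C

Neutral buoyancy requires Δρ = 0, i.e. −α(T_deep − T_surf′) + β(S_deep − S_surf) = 0.
T_surf′ = T_deep − (β/α)·ΔS = 14.8 − (8.2 × 10⁻⁴/2.3 × 10⁻⁴)·(-1.40) = 19.791 °C.
Cooling required: 21.9 − (19.791) = 2.109 °C.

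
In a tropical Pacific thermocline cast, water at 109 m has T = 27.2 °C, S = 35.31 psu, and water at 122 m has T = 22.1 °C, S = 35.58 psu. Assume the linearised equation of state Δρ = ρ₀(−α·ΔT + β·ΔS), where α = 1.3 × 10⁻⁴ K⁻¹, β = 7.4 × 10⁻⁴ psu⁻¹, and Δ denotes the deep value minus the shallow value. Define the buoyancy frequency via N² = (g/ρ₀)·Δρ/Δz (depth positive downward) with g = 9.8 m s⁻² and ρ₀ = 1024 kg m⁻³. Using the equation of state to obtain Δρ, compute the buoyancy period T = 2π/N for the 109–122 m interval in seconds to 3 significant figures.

ΔT = -5.1 K, ΔS = +0.27 psu (deep − shallow).
Δρ/ρ₀ = −αΔT + βΔS = 6.63 × 10⁻⁴ + 1.998 × 10⁻⁴ = 8.628 × 10⁻⁴, so Δρ ≈ 0.8835 kg m⁻³.
N² = (g/ρ₀)·Δρ/Δz = g·(Δρ/ρ₀)/Δz = 9.8 × 8.628 × 10⁻⁴ / 13 = 6.5042 × 10⁻⁴ s⁻².
N = √(6.5042 × 10⁻⁴) = 0.025503 rad s⁻¹ → T = 2π/N = 246.37 s ≈ 246 s.

246 s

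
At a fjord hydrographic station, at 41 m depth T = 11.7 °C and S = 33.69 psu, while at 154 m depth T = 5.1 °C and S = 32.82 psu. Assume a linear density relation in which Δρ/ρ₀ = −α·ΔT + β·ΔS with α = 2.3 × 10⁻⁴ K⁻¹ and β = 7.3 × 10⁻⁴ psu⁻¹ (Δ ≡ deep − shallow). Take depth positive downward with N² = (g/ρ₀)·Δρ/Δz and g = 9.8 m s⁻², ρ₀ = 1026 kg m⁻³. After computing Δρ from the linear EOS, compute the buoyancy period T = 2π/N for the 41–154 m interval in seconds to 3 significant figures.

718 s

ΔT = -6.6 K, ΔS = -0.87 psu (deep − shallow).
Δρ/ρ₀ = −αΔT + βΔS = 1.518 × 10⁻³ − 6.351 × 10⁻⁴ = 8.829 × 10⁻⁴, so Δρ ≈ 0.9059 kg m⁻³.
N² = (g/ρ₀)·Δρ/Δz = g·(Δρ/ρ₀)/Δz = 9.8 × 8.829 × 10⁻⁴ / 113 = 7.6570 × 10⁻⁵ s⁻².
N = √(7.6570 × 10⁻⁵) = 8.7504 × 10⁻³ rad s⁻¹ → T = 2π/N = 718.05 s ≈ 718 s.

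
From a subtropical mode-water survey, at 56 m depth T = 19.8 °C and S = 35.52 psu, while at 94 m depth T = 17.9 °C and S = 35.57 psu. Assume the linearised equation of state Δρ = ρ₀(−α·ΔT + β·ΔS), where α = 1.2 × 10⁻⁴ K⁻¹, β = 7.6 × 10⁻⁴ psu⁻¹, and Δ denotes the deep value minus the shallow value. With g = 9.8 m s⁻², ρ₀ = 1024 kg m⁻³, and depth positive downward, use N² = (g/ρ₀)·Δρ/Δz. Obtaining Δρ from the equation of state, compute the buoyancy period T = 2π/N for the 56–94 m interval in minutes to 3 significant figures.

12.6 min

ΔT = -1.9 K, ΔS = +0.05 psu (deep − shallow).
Δρ/ρ₀ = −αΔT + βΔS = 2.28 × 10⁻⁴ + 3.80 × 10⁻⁵ = 2.66 × 10⁻⁴, so Δρ ≈ 0.2724 kg m⁻³.
N² = (g/ρ₀)·Δρ/Δz = g·(Δρ/ρ₀)/Δz = 9.8 × 2.66 × 10⁻⁴ / 38 = 6.8600 × 10⁻⁵ s⁻².
N = √(6.8600 × 10⁻⁵) = 8.2825 × 10⁻³ rad s⁻¹ → T = 2π/N = 758.61 s = 12.643 min ≈ 12.6 min.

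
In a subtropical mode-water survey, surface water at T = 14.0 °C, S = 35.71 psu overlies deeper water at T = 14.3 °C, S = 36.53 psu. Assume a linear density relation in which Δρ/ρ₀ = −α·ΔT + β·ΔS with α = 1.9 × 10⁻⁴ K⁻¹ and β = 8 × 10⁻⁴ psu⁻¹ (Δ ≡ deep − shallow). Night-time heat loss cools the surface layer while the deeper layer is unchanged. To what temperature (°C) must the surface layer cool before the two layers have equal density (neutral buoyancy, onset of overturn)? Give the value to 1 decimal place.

Neutral buoyancy requires Δρ = 0, i.e. −α(T_deep − T_surf′) + β(S_deep − S_surf) = 0.
T_surf′ = T_deep − (β/α)·ΔS = 14.3 − (8 × 10⁻⁴/1.9 × 10⁻⁴)·(+0.82) = 10.847 °C.
Cooling required: 14.0 − (10.847) = 3.153 °C.

10.8 °C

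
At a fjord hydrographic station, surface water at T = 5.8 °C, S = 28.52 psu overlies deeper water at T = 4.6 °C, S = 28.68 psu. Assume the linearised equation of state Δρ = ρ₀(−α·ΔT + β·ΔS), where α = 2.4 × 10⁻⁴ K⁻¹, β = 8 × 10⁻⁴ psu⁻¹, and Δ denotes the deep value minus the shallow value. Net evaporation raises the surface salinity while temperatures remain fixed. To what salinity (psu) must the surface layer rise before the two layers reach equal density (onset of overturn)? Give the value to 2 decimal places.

Neutral buoyancy requires −α(T_deep − T_surf) + β(S_deep − S_surf′) = 0.
S_surf′ = S_deep − (α/β)·ΔT = 28.68 − (2.4 × 10⁻⁴/8 × 10⁻⁴)·(-1.2) = 29.0400 psu.
Increase required: 29.0400 − 28.52 = 0.5200 psu.

29.04 psu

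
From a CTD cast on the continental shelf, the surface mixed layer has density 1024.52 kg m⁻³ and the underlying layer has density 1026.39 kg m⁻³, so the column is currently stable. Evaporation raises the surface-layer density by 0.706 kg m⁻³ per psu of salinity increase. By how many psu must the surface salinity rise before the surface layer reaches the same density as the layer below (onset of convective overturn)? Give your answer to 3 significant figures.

Density deficit of the surface layer: 1026.39 − 1024.52 = 1.87 kg m⁻³.
Required change = 1.87 / 0.706 = 2.65 psu.

2.65 psu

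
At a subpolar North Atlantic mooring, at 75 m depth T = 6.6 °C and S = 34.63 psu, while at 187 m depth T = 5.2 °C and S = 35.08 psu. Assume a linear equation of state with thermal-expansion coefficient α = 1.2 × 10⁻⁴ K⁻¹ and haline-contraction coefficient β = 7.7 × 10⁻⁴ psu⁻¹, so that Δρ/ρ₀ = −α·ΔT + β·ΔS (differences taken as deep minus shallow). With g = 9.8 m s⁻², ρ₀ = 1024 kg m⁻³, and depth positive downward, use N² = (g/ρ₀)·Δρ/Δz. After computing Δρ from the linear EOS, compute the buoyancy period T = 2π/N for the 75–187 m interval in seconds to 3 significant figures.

936 s

ΔT = -1.4 K, ΔS = +0.45 psu (deep − shallow).
Δρ/ρ₀ = −αΔT + βΔS = 1.68 × 10⁻⁴ + 3.465 × 10⁻⁴ = 5.145 × 10⁻⁴, so Δρ ≈ 0.5268 kg m⁻³.
N² = (g/ρ₀)·Δρ/Δz = g·(Δρ/ρ₀)/Δz = 9.8 × 5.145 × 10⁻⁴ / 112 = 4.5019 × 10⁻⁵ s⁻².
N = √(4.5019 × 10⁻⁵) = 6.7096 × 10⁻³ rad s⁻¹ → T = 2π/N = 936.45 s ≈ 936 s.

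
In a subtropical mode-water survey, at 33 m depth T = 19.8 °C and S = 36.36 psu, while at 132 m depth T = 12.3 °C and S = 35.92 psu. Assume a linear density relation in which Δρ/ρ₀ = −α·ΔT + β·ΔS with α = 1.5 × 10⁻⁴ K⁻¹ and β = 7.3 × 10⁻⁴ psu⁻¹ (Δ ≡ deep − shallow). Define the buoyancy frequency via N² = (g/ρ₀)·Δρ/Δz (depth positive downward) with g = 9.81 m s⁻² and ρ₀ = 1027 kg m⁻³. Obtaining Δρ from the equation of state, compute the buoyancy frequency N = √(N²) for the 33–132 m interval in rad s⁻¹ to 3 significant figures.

ΔT = -7.5 K, ΔS = -0.44 psu (deep − shallow).
Δρ/ρ₀ = −αΔT + βΔS = 1.125 × 10⁻³ − 3.212 × 10⁻⁴ = 8.038 × 10⁻⁴, so Δρ ≈ 0.8255 kg m⁻³.
N² = (g/ρ₀)·Δρ/Δz = g·(Δρ/ρ₀)/Δz = 9.81 × 8.038 × 10⁻⁴ / 99 = 7.9649 × 10⁻⁵ s⁻².
N = √(7.9649 × 10⁻⁵) = 8.9246 × 10⁻³ rad s⁻¹ ≈ 8.92 × 10⁻³ rad s⁻¹.

8.92 × 10⁻³ rad s⁻¹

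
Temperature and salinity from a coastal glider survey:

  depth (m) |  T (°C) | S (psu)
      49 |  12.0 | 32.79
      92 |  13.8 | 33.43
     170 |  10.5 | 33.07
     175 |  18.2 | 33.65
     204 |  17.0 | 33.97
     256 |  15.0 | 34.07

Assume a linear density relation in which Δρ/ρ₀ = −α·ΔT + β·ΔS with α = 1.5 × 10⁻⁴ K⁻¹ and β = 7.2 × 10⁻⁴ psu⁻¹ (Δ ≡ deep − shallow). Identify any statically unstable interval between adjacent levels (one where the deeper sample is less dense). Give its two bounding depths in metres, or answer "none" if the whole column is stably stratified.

Evaluate Δρ/ρ₀ = −αΔT + βΔS across each adjacent pair:
  49–92 m: −αΔT+βΔS = −(1.5 × 10⁻⁴)(+1.8)+(7.2 × 10⁻⁴)(+0.64) = 1.9 × 10⁻⁴ → stable
  92–170 m: −αΔT+βΔS = −(1.5 × 10⁻⁴)(-3.3)+(7.2 × 10⁻⁴)(-0.36) = 2.4 × 10⁻⁴ → stable
  170–175 m: −αΔT+βΔS = −(1.5 × 10⁻⁴)(+7.7)+(7.2 × 10⁻⁴)(+0.58) = -7.4 × 10⁻⁴ → UNSTABLE
  175–204 m: −αΔT+βΔS = −(1.5 × 10⁻⁴)(-1.2)+(7.2 × 10⁻⁴)(+0.32) = 4.1 × 10⁻⁴ → stable
  204–256 m: −αΔT+βΔS = −(1.5 × 10⁻⁴)(-2.0)+(7.2 × 10⁻⁴)(+0.10) = 3.7 × 10⁻⁴ → stable
The 170–175 m interval has Δρ < 0: lighter water underlies denser water.

170–175 m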